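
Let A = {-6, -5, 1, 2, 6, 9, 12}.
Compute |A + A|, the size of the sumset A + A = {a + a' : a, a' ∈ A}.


A + A = {a + a' : a, a' ∈ A}; |A| = 7.
General bounds: 2|A| - 1 ≤ |A + A| ≤ |A|(|A|+1)/2, i.e. 13 ≤ |A + A| ≤ 28.
Lower bound 2|A|-1 is attained iff A is an arithmetic progression.
Enumerate sums a + a' for a ≤ a' (symmetric, so this suffices):
a = -6: -6+-6=-12, -6+-5=-11, -6+1=-5, -6+2=-4, -6+6=0, -6+9=3, -6+12=6
a = -5: -5+-5=-10, -5+1=-4, -5+2=-3, -5+6=1, -5+9=4, -5+12=7
a = 1: 1+1=2, 1+2=3, 1+6=7, 1+9=10, 1+12=13
a = 2: 2+2=4, 2+6=8, 2+9=11, 2+12=14
a = 6: 6+6=12, 6+9=15, 6+12=18
a = 9: 9+9=18, 9+12=21
a = 12: 12+12=24
Distinct sums: {-12, -11, -10, -5, -4, -3, 0, 1, 2, 3, 4, 6, 7, 8, 10, 11, 12, 13, 14, 15, 18, 21, 24}
|A + A| = 23

|A + A| = 23


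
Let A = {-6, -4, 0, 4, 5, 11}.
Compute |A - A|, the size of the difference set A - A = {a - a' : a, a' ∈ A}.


A - A = {a - a' : a, a' ∈ A}; |A| = 6.
Bounds: 2|A|-1 ≤ |A - A| ≤ |A|² - |A| + 1, i.e. 11 ≤ |A - A| ≤ 31.
Note: 0 ∈ A - A always (from a - a). The set is symmetric: if d ∈ A - A then -d ∈ A - A.
Enumerate nonzero differences d = a - a' with a > a' (then include -d):
Positive differences: {1, 2, 4, 5, 6, 7, 8, 9, 10, 11, 15, 17}
Full difference set: {0} ∪ (positive diffs) ∪ (negative diffs).
|A - A| = 1 + 2·12 = 25 (matches direct enumeration: 25).

|A - A| = 25


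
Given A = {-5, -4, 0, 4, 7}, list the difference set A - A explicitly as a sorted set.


A - A = {a - a' : a, a' ∈ A}.
Compute a - a' for each ordered pair (a, a'):
a = -5: -5--5=0, -5--4=-1, -5-0=-5, -5-4=-9, -5-7=-12
a = -4: -4--5=1, -4--4=0, -4-0=-4, -4-4=-8, -4-7=-11
a = 0: 0--5=5, 0--4=4, 0-0=0, 0-4=-4, 0-7=-7
a = 4: 4--5=9, 4--4=8, 4-0=4, 4-4=0, 4-7=-3
a = 7: 7--5=12, 7--4=11, 7-0=7, 7-4=3, 7-7=0
Collecting distinct values (and noting 0 appears from a-a):
A - A = {-12, -11, -9, -8, -7, -5, -4, -3, -1, 0, 1, 3, 4, 5, 7, 8, 9, 11, 12}
|A - A| = 19

A - A = {-12, -11, -9, -8, -7, -5, -4, -3, -1, 0, 1, 3, 4, 5, 7, 8, 9, 11, 12}


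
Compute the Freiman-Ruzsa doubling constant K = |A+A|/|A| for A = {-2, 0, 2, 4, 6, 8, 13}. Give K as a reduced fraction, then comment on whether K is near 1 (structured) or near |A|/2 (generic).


|A| = 7.
Compute A + A by enumerating all 49 pairs.
A + A = {-4, -2, 0, 2, 4, 6, 8, 10, 11, 12, 13, 14, 15, 16, 17, 19, 21, 26}, so |A + A| = 18.
K = |A + A| / |A| = 18/7 (already in lowest terms) ≈ 2.5714.
Reference: AP of size 7 gives K = 13/7 ≈ 1.8571; a fully generic set of size 7 gives K ≈ 4.0000.

|A| = 7, |A + A| = 18, K = 18/7.


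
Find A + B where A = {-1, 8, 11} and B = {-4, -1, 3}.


A + B = {a + b : a ∈ A, b ∈ B}.
Enumerate all |A|·|B| = 3·3 = 9 pairs (a, b) and collect distinct sums.
a = -1: -1+-4=-5, -1+-1=-2, -1+3=2
a = 8: 8+-4=4, 8+-1=7, 8+3=11
a = 11: 11+-4=7, 11+-1=10, 11+3=14
Collecting distinct sums: A + B = {-5, -2, 2, 4, 7, 10, 11, 14}
|A + B| = 8

A + B = {-5, -2, 2, 4, 7, 10, 11, 14}


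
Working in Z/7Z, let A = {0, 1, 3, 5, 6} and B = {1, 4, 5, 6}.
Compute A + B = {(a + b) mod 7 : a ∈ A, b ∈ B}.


Work in Z/7Z: reduce every sum a + b modulo 7.
Enumerate all 20 pairs:
a = 0: 0+1=1, 0+4=4, 0+5=5, 0+6=6
a = 1: 1+1=2, 1+4=5, 1+5=6, 1+6=0
a = 3: 3+1=4, 3+4=0, 3+5=1, 3+6=2
a = 5: 5+1=6, 5+4=2, 5+5=3, 5+6=4
a = 6: 6+1=0, 6+4=3, 6+5=4, 6+6=5
Distinct residues collected: {0, 1, 2, 3, 4, 5, 6}
|A + B| = 7 (out of 7 total residues).

A + B = {0, 1, 2, 3, 4, 5, 6}


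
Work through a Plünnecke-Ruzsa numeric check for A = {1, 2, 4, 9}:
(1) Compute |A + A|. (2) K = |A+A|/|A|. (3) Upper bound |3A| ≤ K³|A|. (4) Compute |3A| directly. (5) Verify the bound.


|A| = 4.
Step 1: Compute A + A by enumerating all 16 pairs.
A + A = {2, 3, 4, 5, 6, 8, 10, 11, 13, 18}, so |A + A| = 10.
Step 2: Doubling constant K = |A + A|/|A| = 10/4 = 10/4 ≈ 2.5000.
Step 3: Plünnecke-Ruzsa gives |3A| ≤ K³·|A| = (2.5000)³ · 4 ≈ 62.5000.
Step 4: Compute 3A = A + A + A directly by enumerating all triples (a,b,c) ∈ A³; |3A| = 18.
Step 5: Check 18 ≤ 62.5000? Yes ✓.

K = 10/4, Plünnecke-Ruzsa bound K³|A| ≈ 62.5000, |3A| = 18, inequality holds.


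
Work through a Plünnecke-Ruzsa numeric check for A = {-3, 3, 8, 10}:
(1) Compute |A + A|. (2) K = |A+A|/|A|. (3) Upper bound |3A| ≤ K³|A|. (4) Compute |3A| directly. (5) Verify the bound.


|A| = 4.
Step 1: Compute A + A by enumerating all 16 pairs.
A + A = {-6, 0, 5, 6, 7, 11, 13, 16, 18, 20}, so |A + A| = 10.
Step 2: Doubling constant K = |A + A|/|A| = 10/4 = 10/4 ≈ 2.5000.
Step 3: Plünnecke-Ruzsa gives |3A| ≤ K³·|A| = (2.5000)³ · 4 ≈ 62.5000.
Step 4: Compute 3A = A + A + A directly by enumerating all triples (a,b,c) ∈ A³; |3A| = 20.
Step 5: Check 20 ≤ 62.5000? Yes ✓.

K = 10/4, Plünnecke-Ruzsa bound K³|A| ≈ 62.5000, |3A| = 20, inequality holds.


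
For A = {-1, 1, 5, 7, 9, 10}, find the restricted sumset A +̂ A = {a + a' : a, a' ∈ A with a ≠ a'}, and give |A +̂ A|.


Restricted sumset: A +̂ A = {a + a' : a ∈ A, a' ∈ A, a ≠ a'}.
Equivalently, take A + A and drop any sum 2a that is achievable ONLY as a + a for a ∈ A (i.e. sums representable only with equal summands).
Enumerate pairs (a, a') with a < a' (symmetric, so each unordered pair gives one sum; this covers all a ≠ a'):
  -1 + 1 = 0
  -1 + 5 = 4
  -1 + 7 = 6
  -1 + 9 = 8
  -1 + 10 = 9
  1 + 5 = 6
  1 + 7 = 8
  1 + 9 = 10
  1 + 10 = 11
  5 + 7 = 12
  5 + 9 = 14
  5 + 10 = 15
  7 + 9 = 16
  7 + 10 = 17
  9 + 10 = 19
Collected distinct sums: {0, 4, 6, 8, 9, 10, 11, 12, 14, 15, 16, 17, 19}
|A +̂ A| = 13
(Reference bound: |A +̂ A| ≥ 2|A| - 3 for |A| ≥ 2, with |A| = 6 giving ≥ 9.)

|A +̂ A| = 13


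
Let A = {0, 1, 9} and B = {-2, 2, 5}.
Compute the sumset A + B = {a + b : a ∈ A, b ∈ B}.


A + B = {a + b : a ∈ A, b ∈ B}.
Enumerate all |A|·|B| = 3·3 = 9 pairs (a, b) and collect distinct sums.
a = 0: 0+-2=-2, 0+2=2, 0+5=5
a = 1: 1+-2=-1, 1+2=3, 1+5=6
a = 9: 9+-2=7, 9+2=11, 9+5=14
Collecting distinct sums: A + B = {-2, -1, 2, 3, 5, 6, 7, 11, 14}
|A + B| = 9

A + B = {-2, -1, 2, 3, 5, 6, 7, 11, 14}


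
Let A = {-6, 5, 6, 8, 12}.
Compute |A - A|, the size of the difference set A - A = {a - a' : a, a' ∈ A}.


A - A = {a - a' : a, a' ∈ A}; |A| = 5.
Bounds: 2|A|-1 ≤ |A - A| ≤ |A|² - |A| + 1, i.e. 9 ≤ |A - A| ≤ 21.
Note: 0 ∈ A - A always (from a - a). The set is symmetric: if d ∈ A - A then -d ∈ A - A.
Enumerate nonzero differences d = a - a' with a > a' (then include -d):
Positive differences: {1, 2, 3, 4, 6, 7, 11, 12, 14, 18}
Full difference set: {0} ∪ (positive diffs) ∪ (negative diffs).
|A - A| = 1 + 2·10 = 21 (matches direct enumeration: 21).

|A - A| = 21


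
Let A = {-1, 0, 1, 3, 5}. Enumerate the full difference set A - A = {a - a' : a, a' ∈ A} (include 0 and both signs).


A - A = {a - a' : a, a' ∈ A}.
Compute a - a' for each ordered pair (a, a'):
a = -1: -1--1=0, -1-0=-1, -1-1=-2, -1-3=-4, -1-5=-6
a = 0: 0--1=1, 0-0=0, 0-1=-1, 0-3=-3, 0-5=-5
a = 1: 1--1=2, 1-0=1, 1-1=0, 1-3=-2, 1-5=-4
a = 3: 3--1=4, 3-0=3, 3-1=2, 3-3=0, 3-5=-2
a = 5: 5--1=6, 5-0=5, 5-1=4, 5-3=2, 5-5=0
Collecting distinct values (and noting 0 appears from a-a):
A - A = {-6, -5, -4, -3, -2, -1, 0, 1, 2, 3, 4, 5, 6}
|A - A| = 13

A - A = {-6, -5, -4, -3, -2, -1, 0, 1, 2, 3, 4, 5, 6}


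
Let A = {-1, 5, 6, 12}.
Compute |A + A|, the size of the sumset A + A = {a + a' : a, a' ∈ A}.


A + A = {a + a' : a, a' ∈ A}; |A| = 4.
General bounds: 2|A| - 1 ≤ |A + A| ≤ |A|(|A|+1)/2, i.e. 7 ≤ |A + A| ≤ 10.
Lower bound 2|A|-1 is attained iff A is an arithmetic progression.
Enumerate sums a + a' for a ≤ a' (symmetric, so this suffices):
a = -1: -1+-1=-2, -1+5=4, -1+6=5, -1+12=11
a = 5: 5+5=10, 5+6=11, 5+12=17
a = 6: 6+6=12, 6+12=18
a = 12: 12+12=24
Distinct sums: {-2, 4, 5, 10, 11, 12, 17, 18, 24}
|A + A| = 9

|A + A| = 9


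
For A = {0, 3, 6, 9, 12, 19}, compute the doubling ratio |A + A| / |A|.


|A| = 6.
Compute A + A by enumerating all 36 pairs.
A + A = {0, 3, 6, 9, 12, 15, 18, 19, 21, 22, 24, 25, 28, 31, 38}, so |A + A| = 15.
K = |A + A| / |A| = 15/6 = 5/2 ≈ 2.5000.
Reference: AP of size 6 gives K = 11/6 ≈ 1.8333; a fully generic set of size 6 gives K ≈ 3.5000.

|A| = 6, |A + A| = 15, K = 15/6 = 5/2.


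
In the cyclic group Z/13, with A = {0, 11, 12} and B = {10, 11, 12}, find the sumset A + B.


Work in Z/13Z: reduce every sum a + b modulo 13.
Enumerate all 9 pairs:
a = 0: 0+10=10, 0+11=11, 0+12=12
a = 11: 11+10=8, 11+11=9, 11+12=10
a = 12: 12+10=9, 12+11=10, 12+12=11
Distinct residues collected: {8, 9, 10, 11, 12}
|A + B| = 5 (out of 13 total residues).

A + B = {8, 9, 10, 11, 12}


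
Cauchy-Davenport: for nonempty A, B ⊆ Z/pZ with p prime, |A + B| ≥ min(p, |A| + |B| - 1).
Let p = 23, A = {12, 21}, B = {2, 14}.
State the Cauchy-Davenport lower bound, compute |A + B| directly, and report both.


Cauchy-Davenport: |A + B| ≥ min(p, |A| + |B| - 1) for A, B nonempty in Z/pZ.
|A| = 2, |B| = 2, p = 23.
CD lower bound = min(23, 2 + 2 - 1) = min(23, 3) = 3.
Compute A + B mod 23 directly:
a = 12: 12+2=14, 12+14=3
a = 21: 21+2=0, 21+14=12
A + B = {0, 3, 12, 14}, so |A + B| = 4.
Verify: 4 ≥ 3? Yes ✓.

CD lower bound = 3, actual |A + B| = 4.


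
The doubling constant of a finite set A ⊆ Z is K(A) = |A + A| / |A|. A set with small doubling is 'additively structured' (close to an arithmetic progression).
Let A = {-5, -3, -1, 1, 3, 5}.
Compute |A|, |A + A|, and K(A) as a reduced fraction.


|A| = 6.
Compute A + A by enumerating all 36 pairs.
A + A = {-10, -8, -6, -4, -2, 0, 2, 4, 6, 8, 10}, so |A + A| = 11.
K = |A + A| / |A| = 11/6 (already in lowest terms) ≈ 1.8333.
Reference: AP of size 6 gives K = 11/6 ≈ 1.8333; a fully generic set of size 6 gives K ≈ 3.5000.

|A| = 6, |A + A| = 11, K = 11/6.


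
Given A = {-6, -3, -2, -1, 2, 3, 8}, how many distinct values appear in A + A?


A + A = {a + a' : a, a' ∈ A}; |A| = 7.
General bounds: 2|A| - 1 ≤ |A + A| ≤ |A|(|A|+1)/2, i.e. 13 ≤ |A + A| ≤ 28.
Lower bound 2|A|-1 is attained iff A is an arithmetic progression.
Enumerate sums a + a' for a ≤ a' (symmetric, so this suffices):
a = -6: -6+-6=-12, -6+-3=-9, -6+-2=-8, -6+-1=-7, -6+2=-4, -6+3=-3, -6+8=2
a = -3: -3+-3=-6, -3+-2=-5, -3+-1=-4, -3+2=-1, -3+3=0, -3+8=5
a = -2: -2+-2=-4, -2+-1=-3, -2+2=0, -2+3=1, -2+8=6
a = -1: -1+-1=-2, -1+2=1, -1+3=2, -1+8=7
a = 2: 2+2=4, 2+3=5, 2+8=10
a = 3: 3+3=6, 3+8=11
a = 8: 8+8=16
Distinct sums: {-12, -9, -8, -7, -6, -5, -4, -3, -2, -1, 0, 1, 2, 4, 5, 6, 7, 10, 11, 16}
|A + A| = 20

|A + A| = 20


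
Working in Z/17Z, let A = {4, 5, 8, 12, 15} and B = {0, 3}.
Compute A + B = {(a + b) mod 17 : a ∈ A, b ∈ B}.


Work in Z/17Z: reduce every sum a + b modulo 17.
Enumerate all 10 pairs:
a = 4: 4+0=4, 4+3=7
a = 5: 5+0=5, 5+3=8
a = 8: 8+0=8, 8+3=11
a = 12: 12+0=12, 12+3=15
a = 15: 15+0=15, 15+3=1
Distinct residues collected: {1, 4, 5, 7, 8, 11, 12, 15}
|A + B| = 8 (out of 17 total residues).

A + B = {1, 4, 5, 7, 8, 11, 12, 15}


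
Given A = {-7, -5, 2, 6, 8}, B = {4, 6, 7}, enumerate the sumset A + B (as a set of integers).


A + B = {a + b : a ∈ A, b ∈ B}.
Enumerate all |A|·|B| = 5·3 = 15 pairs (a, b) and collect distinct sums.
a = -7: -7+4=-3, -7+6=-1, -7+7=0
a = -5: -5+4=-1, -5+6=1, -5+7=2
a = 2: 2+4=6, 2+6=8, 2+7=9
a = 6: 6+4=10, 6+6=12, 6+7=13
a = 8: 8+4=12, 8+6=14, 8+7=15
Collecting distinct sums: A + B = {-3, -1, 0, 1, 2, 6, 8, 9, 10, 12, 13, 14, 15}
|A + B| = 13

A + B = {-3, -1, 0, 1, 2, 6, 8, 9, 10, 12, 13, 14, 15}


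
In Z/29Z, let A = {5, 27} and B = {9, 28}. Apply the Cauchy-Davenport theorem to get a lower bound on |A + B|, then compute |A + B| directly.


Cauchy-Davenport: |A + B| ≥ min(p, |A| + |B| - 1) for A, B nonempty in Z/pZ.
|A| = 2, |B| = 2, p = 29.
CD lower bound = min(29, 2 + 2 - 1) = min(29, 3) = 3.
Compute A + B mod 29 directly:
a = 5: 5+9=14, 5+28=4
a = 27: 27+9=7, 27+28=26
A + B = {4, 7, 14, 26}, so |A + B| = 4.
Verify: 4 ≥ 3? Yes ✓.

CD lower bound = 3, actual |A + B| = 4.


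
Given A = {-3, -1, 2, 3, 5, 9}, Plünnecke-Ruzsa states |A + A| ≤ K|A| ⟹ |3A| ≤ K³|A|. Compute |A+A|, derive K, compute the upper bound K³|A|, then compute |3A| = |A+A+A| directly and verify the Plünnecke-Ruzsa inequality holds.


|A| = 6.
Step 1: Compute A + A by enumerating all 36 pairs.
A + A = {-6, -4, -2, -1, 0, 1, 2, 4, 5, 6, 7, 8, 10, 11, 12, 14, 18}, so |A + A| = 17.
Step 2: Doubling constant K = |A + A|/|A| = 17/6 = 17/6 ≈ 2.8333.
Step 3: Plünnecke-Ruzsa gives |3A| ≤ K³·|A| = (2.8333)³ · 6 ≈ 136.4722.
Step 4: Compute 3A = A + A + A directly by enumerating all triples (a,b,c) ∈ A³; |3A| = 30.
Step 5: Check 30 ≤ 136.4722? Yes ✓.

K = 17/6, Plünnecke-Ruzsa bound K³|A| ≈ 136.4722, |3A| = 30, inequality holds.


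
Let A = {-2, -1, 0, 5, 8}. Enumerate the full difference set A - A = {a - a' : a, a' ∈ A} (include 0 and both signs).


A - A = {a - a' : a, a' ∈ A}.
Compute a - a' for each ordered pair (a, a'):
a = -2: -2--2=0, -2--1=-1, -2-0=-2, -2-5=-7, -2-8=-10
a = -1: -1--2=1, -1--1=0, -1-0=-1, -1-5=-6, -1-8=-9
a = 0: 0--2=2, 0--1=1, 0-0=0, 0-5=-5, 0-8=-8
a = 5: 5--2=7, 5--1=6, 5-0=5, 5-5=0, 5-8=-3
a = 8: 8--2=10, 8--1=9, 8-0=8, 8-5=3, 8-8=0
Collecting distinct values (and noting 0 appears from a-a):
A - A = {-10, -9, -8, -7, -6, -5, -3, -2, -1, 0, 1, 2, 3, 5, 6, 7, 8, 9, 10}
|A - A| = 19

A - A = {-10, -9, -8, -7, -6, -5, -3, -2, -1, 0, 1, 2, 3, 5, 6, 7, 8, 9, 10}


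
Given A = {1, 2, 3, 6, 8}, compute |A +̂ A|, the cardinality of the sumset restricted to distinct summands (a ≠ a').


Restricted sumset: A +̂ A = {a + a' : a ∈ A, a' ∈ A, a ≠ a'}.
Equivalently, take A + A and drop any sum 2a that is achievable ONLY as a + a for a ∈ A (i.e. sums representable only with equal summands).
Enumerate pairs (a, a') with a < a' (symmetric, so each unordered pair gives one sum; this covers all a ≠ a'):
  1 + 2 = 3
  1 + 3 = 4
  1 + 6 = 7
  1 + 8 = 9
  2 + 3 = 5
  2 + 6 = 8
  2 + 8 = 10
  3 + 6 = 9
  3 + 8 = 11
  6 + 8 = 14
Collected distinct sums: {3, 4, 5, 7, 8, 9, 10, 11, 14}
|A +̂ A| = 9
(Reference bound: |A +̂ A| ≥ 2|A| - 3 for |A| ≥ 2, with |A| = 5 giving ≥ 7.)

|A +̂ A| = 9


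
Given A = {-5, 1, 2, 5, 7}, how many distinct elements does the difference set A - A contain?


A - A = {a - a' : a, a' ∈ A}; |A| = 5.
Bounds: 2|A|-1 ≤ |A - A| ≤ |A|² - |A| + 1, i.e. 9 ≤ |A - A| ≤ 21.
Note: 0 ∈ A - A always (from a - a). The set is symmetric: if d ∈ A - A then -d ∈ A - A.
Enumerate nonzero differences d = a - a' with a > a' (then include -d):
Positive differences: {1, 2, 3, 4, 5, 6, 7, 10, 12}
Full difference set: {0} ∪ (positive diffs) ∪ (negative diffs).
|A - A| = 1 + 2·9 = 19 (matches direct enumeration: 19).

|A - A| = 19


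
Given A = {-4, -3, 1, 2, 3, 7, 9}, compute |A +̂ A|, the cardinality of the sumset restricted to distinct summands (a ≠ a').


Restricted sumset: A +̂ A = {a + a' : a ∈ A, a' ∈ A, a ≠ a'}.
Equivalently, take A + A and drop any sum 2a that is achievable ONLY as a + a for a ∈ A (i.e. sums representable only with equal summands).
Enumerate pairs (a, a') with a < a' (symmetric, so each unordered pair gives one sum; this covers all a ≠ a'):
  -4 + -3 = -7
  -4 + 1 = -3
  -4 + 2 = -2
  -4 + 3 = -1
  -4 + 7 = 3
  -4 + 9 = 5
  -3 + 1 = -2
  -3 + 2 = -1
  -3 + 3 = 0
  -3 + 7 = 4
  -3 + 9 = 6
  1 + 2 = 3
  1 + 3 = 4
  1 + 7 = 8
  1 + 9 = 10
  2 + 3 = 5
  2 + 7 = 9
  2 + 9 = 11
  3 + 7 = 10
  3 + 9 = 12
  7 + 9 = 16
Collected distinct sums: {-7, -3, -2, -1, 0, 3, 4, 5, 6, 8, 9, 10, 11, 12, 16}
|A +̂ A| = 15
(Reference bound: |A +̂ A| ≥ 2|A| - 3 for |A| ≥ 2, with |A| = 7 giving ≥ 11.)

|A +̂ A| = 15


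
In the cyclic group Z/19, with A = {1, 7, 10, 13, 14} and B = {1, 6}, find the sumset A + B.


Work in Z/19Z: reduce every sum a + b modulo 19.
Enumerate all 10 pairs:
a = 1: 1+1=2, 1+6=7
a = 7: 7+1=8, 7+6=13
a = 10: 10+1=11, 10+6=16
a = 13: 13+1=14, 13+6=0
a = 14: 14+1=15, 14+6=1
Distinct residues collected: {0, 1, 2, 7, 8, 11, 13, 14, 15, 16}
|A + B| = 10 (out of 19 total residues).

A + B = {0, 1, 2, 7, 8, 11, 13, 14, 15, 16}


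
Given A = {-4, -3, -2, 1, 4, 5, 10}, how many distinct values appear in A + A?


A + A = {a + a' : a, a' ∈ A}; |A| = 7.
General bounds: 2|A| - 1 ≤ |A + A| ≤ |A|(|A|+1)/2, i.e. 13 ≤ |A + A| ≤ 28.
Lower bound 2|A|-1 is attained iff A is an arithmetic progression.
Enumerate sums a + a' for a ≤ a' (symmetric, so this suffices):
a = -4: -4+-4=-8, -4+-3=-7, -4+-2=-6, -4+1=-3, -4+4=0, -4+5=1, -4+10=6
a = -3: -3+-3=-6, -3+-2=-5, -3+1=-2, -3+4=1, -3+5=2, -3+10=7
a = -2: -2+-2=-4, -2+1=-1, -2+4=2, -2+5=3, -2+10=8
a = 1: 1+1=2, 1+4=5, 1+5=6, 1+10=11
a = 4: 4+4=8, 4+5=9, 4+10=14
a = 5: 5+5=10, 5+10=15
a = 10: 10+10=20
Distinct sums: {-8, -7, -6, -5, -4, -3, -2, -1, 0, 1, 2, 3, 5, 6, 7, 8, 9, 10, 11, 14, 15, 20}
|A + A| = 22

|A + A| = 22


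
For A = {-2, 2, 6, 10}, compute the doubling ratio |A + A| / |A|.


|A| = 4.
Compute A + A by enumerating all 16 pairs.
A + A = {-4, 0, 4, 8, 12, 16, 20}, so |A + A| = 7.
K = |A + A| / |A| = 7/4 (already in lowest terms) ≈ 1.7500.
Reference: AP of size 4 gives K = 7/4 ≈ 1.7500; a fully generic set of size 4 gives K ≈ 2.5000.

|A| = 4, |A + A| = 7, K = 7/4.


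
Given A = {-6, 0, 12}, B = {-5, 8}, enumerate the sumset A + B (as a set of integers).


A + B = {a + b : a ∈ A, b ∈ B}.
Enumerate all |A|·|B| = 3·2 = 6 pairs (a, b) and collect distinct sums.
a = -6: -6+-5=-11, -6+8=2
a = 0: 0+-5=-5, 0+8=8
a = 12: 12+-5=7, 12+8=20
Collecting distinct sums: A + B = {-11, -5, 2, 7, 8, 20}
|A + B| = 6

A + B = {-11, -5, 2, 7, 8, 20}


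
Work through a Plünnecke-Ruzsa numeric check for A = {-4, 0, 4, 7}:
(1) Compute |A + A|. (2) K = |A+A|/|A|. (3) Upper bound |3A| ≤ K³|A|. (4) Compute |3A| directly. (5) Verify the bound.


|A| = 4.
Step 1: Compute A + A by enumerating all 16 pairs.
A + A = {-8, -4, 0, 3, 4, 7, 8, 11, 14}, so |A + A| = 9.
Step 2: Doubling constant K = |A + A|/|A| = 9/4 = 9/4 ≈ 2.2500.
Step 3: Plünnecke-Ruzsa gives |3A| ≤ K³·|A| = (2.2500)³ · 4 ≈ 45.5625.
Step 4: Compute 3A = A + A + A directly by enumerating all triples (a,b,c) ∈ A³; |3A| = 16.
Step 5: Check 16 ≤ 45.5625? Yes ✓.

K = 9/4, Plünnecke-Ruzsa bound K³|A| ≈ 45.5625, |3A| = 16, inequality holds.


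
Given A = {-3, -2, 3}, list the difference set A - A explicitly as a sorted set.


A - A = {a - a' : a, a' ∈ A}.
Compute a - a' for each ordered pair (a, a'):
a = -3: -3--3=0, -3--2=-1, -3-3=-6
a = -2: -2--3=1, -2--2=0, -2-3=-5
a = 3: 3--3=6, 3--2=5, 3-3=0
Collecting distinct values (and noting 0 appears from a-a):
A - A = {-6, -5, -1, 0, 1, 5, 6}
|A - A| = 7

A - A = {-6, -5, -1, 0, 1, 5, 6}


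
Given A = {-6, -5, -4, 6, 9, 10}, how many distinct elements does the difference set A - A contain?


A - A = {a - a' : a, a' ∈ A}; |A| = 6.
Bounds: 2|A|-1 ≤ |A - A| ≤ |A|² - |A| + 1, i.e. 11 ≤ |A - A| ≤ 31.
Note: 0 ∈ A - A always (from a - a). The set is symmetric: if d ∈ A - A then -d ∈ A - A.
Enumerate nonzero differences d = a - a' with a > a' (then include -d):
Positive differences: {1, 2, 3, 4, 10, 11, 12, 13, 14, 15, 16}
Full difference set: {0} ∪ (positive diffs) ∪ (negative diffs).
|A - A| = 1 + 2·11 = 23 (matches direct enumeration: 23).

|A - A| = 23


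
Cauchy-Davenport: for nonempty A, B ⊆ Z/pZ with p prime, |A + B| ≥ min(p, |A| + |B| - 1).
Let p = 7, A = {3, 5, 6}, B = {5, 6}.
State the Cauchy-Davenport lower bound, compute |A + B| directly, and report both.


Cauchy-Davenport: |A + B| ≥ min(p, |A| + |B| - 1) for A, B nonempty in Z/pZ.
|A| = 3, |B| = 2, p = 7.
CD lower bound = min(7, 3 + 2 - 1) = min(7, 4) = 4.
Compute A + B mod 7 directly:
a = 3: 3+5=1, 3+6=2
a = 5: 5+5=3, 5+6=4
a = 6: 6+5=4, 6+6=5
A + B = {1, 2, 3, 4, 5}, so |A + B| = 5.
Verify: 5 ≥ 4? Yes ✓.

CD lower bound = 4, actual |A + B| = 5.


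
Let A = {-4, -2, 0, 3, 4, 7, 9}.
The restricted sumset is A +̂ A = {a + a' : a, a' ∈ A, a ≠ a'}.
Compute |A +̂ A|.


Restricted sumset: A +̂ A = {a + a' : a ∈ A, a' ∈ A, a ≠ a'}.
Equivalently, take A + A and drop any sum 2a that is achievable ONLY as a + a for a ∈ A (i.e. sums representable only with equal summands).
Enumerate pairs (a, a') with a < a' (symmetric, so each unordered pair gives one sum; this covers all a ≠ a'):
  -4 + -2 = -6
  -4 + 0 = -4
  -4 + 3 = -1
  -4 + 4 = 0
  -4 + 7 = 3
  -4 + 9 = 5
  -2 + 0 = -2
  -2 + 3 = 1
  -2 + 4 = 2
  -2 + 7 = 5
  -2 + 9 = 7
  0 + 3 = 3
  0 + 4 = 4
  0 + 7 = 7
  0 + 9 = 9
  3 + 4 = 7
  3 + 7 = 10
  3 + 9 = 12
  4 + 7 = 11
  4 + 9 = 13
  7 + 9 = 16
Collected distinct sums: {-6, -4, -2, -1, 0, 1, 2, 3, 4, 5, 7, 9, 10, 11, 12, 13, 16}
|A +̂ A| = 17
(Reference bound: |A +̂ A| ≥ 2|A| - 3 for |A| ≥ 2, with |A| = 7 giving ≥ 11.)

|A +̂ A| = 17


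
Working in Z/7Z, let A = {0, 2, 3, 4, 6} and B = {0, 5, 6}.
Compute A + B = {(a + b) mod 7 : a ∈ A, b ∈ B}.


Work in Z/7Z: reduce every sum a + b modulo 7.
Enumerate all 15 pairs:
a = 0: 0+0=0, 0+5=5, 0+6=6
a = 2: 2+0=2, 2+5=0, 2+6=1
a = 3: 3+0=3, 3+5=1, 3+6=2
a = 4: 4+0=4, 4+5=2, 4+6=3
a = 6: 6+0=6, 6+5=4, 6+6=5
Distinct residues collected: {0, 1, 2, 3, 4, 5, 6}
|A + B| = 7 (out of 7 total residues).

A + B = {0, 1, 2, 3, 4, 5, 6}


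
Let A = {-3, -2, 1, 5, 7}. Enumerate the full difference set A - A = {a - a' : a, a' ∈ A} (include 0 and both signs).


A - A = {a - a' : a, a' ∈ A}.
Compute a - a' for each ordered pair (a, a'):
a = -3: -3--3=0, -3--2=-1, -3-1=-4, -3-5=-8, -3-7=-10
a = -2: -2--3=1, -2--2=0, -2-1=-3, -2-5=-7, -2-7=-9
a = 1: 1--3=4, 1--2=3, 1-1=0, 1-5=-4, 1-7=-6
a = 5: 5--3=8, 5--2=7, 5-1=4, 5-5=0, 5-7=-2
a = 7: 7--3=10, 7--2=9, 7-1=6, 7-5=2, 7-7=0
Collecting distinct values (and noting 0 appears from a-a):
A - A = {-10, -9, -8, -7, -6, -4, -3, -2, -1, 0, 1, 2, 3, 4, 6, 7, 8, 9, 10}
|A - A| = 19

A - A = {-10, -9, -8, -7, -6, -4, -3, -2, -1, 0, 1, 2, 3, 4, 6, 7, 8, 9, 10}


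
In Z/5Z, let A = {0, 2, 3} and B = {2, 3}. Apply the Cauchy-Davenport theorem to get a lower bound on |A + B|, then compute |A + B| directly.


Cauchy-Davenport: |A + B| ≥ min(p, |A| + |B| - 1) for A, B nonempty in Z/pZ.
|A| = 3, |B| = 2, p = 5.
CD lower bound = min(5, 3 + 2 - 1) = min(5, 4) = 4.
Compute A + B mod 5 directly:
a = 0: 0+2=2, 0+3=3
a = 2: 2+2=4, 2+3=0
a = 3: 3+2=0, 3+3=1
A + B = {0, 1, 2, 3, 4}, so |A + B| = 5.
Verify: 5 ≥ 4? Yes ✓.

CD lower bound = 4, actual |A + B| = 5.


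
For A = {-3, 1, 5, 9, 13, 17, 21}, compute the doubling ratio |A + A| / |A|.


|A| = 7.
Compute A + A by enumerating all 49 pairs.
A + A = {-6, -2, 2, 6, 10, 14, 18, 22, 26, 30, 34, 38, 42}, so |A + A| = 13.
K = |A + A| / |A| = 13/7 (already in lowest terms) ≈ 1.8571.
Reference: AP of size 7 gives K = 13/7 ≈ 1.8571; a fully generic set of size 7 gives K ≈ 4.0000.

|A| = 7, |A + A| = 13, K = 13/7.


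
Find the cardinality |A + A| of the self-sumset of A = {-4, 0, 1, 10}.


A + A = {a + a' : a, a' ∈ A}; |A| = 4.
General bounds: 2|A| - 1 ≤ |A + A| ≤ |A|(|A|+1)/2, i.e. 7 ≤ |A + A| ≤ 10.
Lower bound 2|A|-1 is attained iff A is an arithmetic progression.
Enumerate sums a + a' for a ≤ a' (symmetric, so this suffices):
a = -4: -4+-4=-8, -4+0=-4, -4+1=-3, -4+10=6
a = 0: 0+0=0, 0+1=1, 0+10=10
a = 1: 1+1=2, 1+10=11
a = 10: 10+10=20
Distinct sums: {-8, -4, -3, 0, 1, 2, 6, 10, 11, 20}
|A + A| = 10

|A + A| = 10


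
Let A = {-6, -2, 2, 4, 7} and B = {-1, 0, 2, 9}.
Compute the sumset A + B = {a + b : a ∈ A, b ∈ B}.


A + B = {a + b : a ∈ A, b ∈ B}.
Enumerate all |A|·|B| = 5·4 = 20 pairs (a, b) and collect distinct sums.
a = -6: -6+-1=-7, -6+0=-6, -6+2=-4, -6+9=3
a = -2: -2+-1=-3, -2+0=-2, -2+2=0, -2+9=7
a = 2: 2+-1=1, 2+0=2, 2+2=4, 2+9=11
a = 4: 4+-1=3, 4+0=4, 4+2=6, 4+9=13
a = 7: 7+-1=6, 7+0=7, 7+2=9, 7+9=16
Collecting distinct sums: A + B = {-7, -6, -4, -3, -2, 0, 1, 2, 3, 4, 6, 7, 9, 11, 13, 16}
|A + B| = 16

A + B = {-7, -6, -4, -3, -2, 0, 1, 2, 3, 4, 6, 7, 9, 11, 13, 16}


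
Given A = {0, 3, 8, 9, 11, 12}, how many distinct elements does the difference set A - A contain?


A - A = {a - a' : a, a' ∈ A}; |A| = 6.
Bounds: 2|A|-1 ≤ |A - A| ≤ |A|² - |A| + 1, i.e. 11 ≤ |A - A| ≤ 31.
Note: 0 ∈ A - A always (from a - a). The set is symmetric: if d ∈ A - A then -d ∈ A - A.
Enumerate nonzero differences d = a - a' with a > a' (then include -d):
Positive differences: {1, 2, 3, 4, 5, 6, 8, 9, 11, 12}
Full difference set: {0} ∪ (positive diffs) ∪ (negative diffs).
|A - A| = 1 + 2·10 = 21 (matches direct enumeration: 21).

|A - A| = 21


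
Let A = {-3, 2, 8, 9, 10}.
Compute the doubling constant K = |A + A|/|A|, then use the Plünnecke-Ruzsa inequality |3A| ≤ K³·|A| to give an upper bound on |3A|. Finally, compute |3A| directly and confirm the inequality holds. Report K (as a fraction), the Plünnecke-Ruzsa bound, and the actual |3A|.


|A| = 5.
Step 1: Compute A + A by enumerating all 25 pairs.
A + A = {-6, -1, 4, 5, 6, 7, 10, 11, 12, 16, 17, 18, 19, 20}, so |A + A| = 14.
Step 2: Doubling constant K = |A + A|/|A| = 14/5 = 14/5 ≈ 2.8000.
Step 3: Plünnecke-Ruzsa gives |3A| ≤ K³·|A| = (2.8000)³ · 5 ≈ 109.7600.
Step 4: Compute 3A = A + A + A directly by enumerating all triples (a,b,c) ∈ A³; |3A| = 28.
Step 5: Check 28 ≤ 109.7600? Yes ✓.

K = 14/5, Plünnecke-Ruzsa bound K³|A| ≈ 109.7600, |3A| = 28, inequality holds.


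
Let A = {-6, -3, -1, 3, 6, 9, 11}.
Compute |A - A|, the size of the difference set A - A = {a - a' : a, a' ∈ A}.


A - A = {a - a' : a, a' ∈ A}; |A| = 7.
Bounds: 2|A|-1 ≤ |A - A| ≤ |A|² - |A| + 1, i.e. 13 ≤ |A - A| ≤ 43.
Note: 0 ∈ A - A always (from a - a). The set is symmetric: if d ∈ A - A then -d ∈ A - A.
Enumerate nonzero differences d = a - a' with a > a' (then include -d):
Positive differences: {2, 3, 4, 5, 6, 7, 8, 9, 10, 12, 14, 15, 17}
Full difference set: {0} ∪ (positive diffs) ∪ (negative diffs).
|A - A| = 1 + 2·13 = 27 (matches direct enumeration: 27).

|A - A| = 27


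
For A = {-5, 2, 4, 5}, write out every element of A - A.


A - A = {a - a' : a, a' ∈ A}.
Compute a - a' for each ordered pair (a, a'):
a = -5: -5--5=0, -5-2=-7, -5-4=-9, -5-5=-10
a = 2: 2--5=7, 2-2=0, 2-4=-2, 2-5=-3
a = 4: 4--5=9, 4-2=2, 4-4=0, 4-5=-1
a = 5: 5--5=10, 5-2=3, 5-4=1, 5-5=0
Collecting distinct values (and noting 0 appears from a-a):
A - A = {-10, -9, -7, -3, -2, -1, 0, 1, 2, 3, 7, 9, 10}
|A - A| = 13

A - A = {-10, -9, -7, -3, -2, -1, 0, 1, 2, 3, 7, 9, 10}


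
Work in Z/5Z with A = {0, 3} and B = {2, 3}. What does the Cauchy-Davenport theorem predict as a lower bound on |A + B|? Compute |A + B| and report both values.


Cauchy-Davenport: |A + B| ≥ min(p, |A| + |B| - 1) for A, B nonempty in Z/pZ.
|A| = 2, |B| = 2, p = 5.
CD lower bound = min(5, 2 + 2 - 1) = min(5, 3) = 3.
Compute A + B mod 5 directly:
a = 0: 0+2=2, 0+3=3
a = 3: 3+2=0, 3+3=1
A + B = {0, 1, 2, 3}, so |A + B| = 4.
Verify: 4 ≥ 3? Yes ✓.

CD lower bound = 3, actual |A + B| = 4.


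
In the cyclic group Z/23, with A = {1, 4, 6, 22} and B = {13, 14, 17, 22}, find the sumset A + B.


Work in Z/23Z: reduce every sum a + b modulo 23.
Enumerate all 16 pairs:
a = 1: 1+13=14, 1+14=15, 1+17=18, 1+22=0
a = 4: 4+13=17, 4+14=18, 4+17=21, 4+22=3
a = 6: 6+13=19, 6+14=20, 6+17=0, 6+22=5
a = 22: 22+13=12, 22+14=13, 22+17=16, 22+22=21
Distinct residues collected: {0, 3, 5, 12, 13, 14, 15, 16, 17, 18, 19, 20, 21}
|A + B| = 13 (out of 23 total residues).

A + B = {0, 3, 5, 12, 13, 14, 15, 16, 17, 18, 19, 20, 21}


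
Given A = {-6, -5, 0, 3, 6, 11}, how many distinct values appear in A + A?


A + A = {a + a' : a, a' ∈ A}; |A| = 6.
General bounds: 2|A| - 1 ≤ |A + A| ≤ |A|(|A|+1)/2, i.e. 11 ≤ |A + A| ≤ 21.
Lower bound 2|A|-1 is attained iff A is an arithmetic progression.
Enumerate sums a + a' for a ≤ a' (symmetric, so this suffices):
a = -6: -6+-6=-12, -6+-5=-11, -6+0=-6, -6+3=-3, -6+6=0, -6+11=5
a = -5: -5+-5=-10, -5+0=-5, -5+3=-2, -5+6=1, -5+11=6
a = 0: 0+0=0, 0+3=3, 0+6=6, 0+11=11
a = 3: 3+3=6, 3+6=9, 3+11=14
a = 6: 6+6=12, 6+11=17
a = 11: 11+11=22
Distinct sums: {-12, -11, -10, -6, -5, -3, -2, 0, 1, 3, 5, 6, 9, 11, 12, 14, 17, 22}
|A + A| = 18

|A + A| = 18


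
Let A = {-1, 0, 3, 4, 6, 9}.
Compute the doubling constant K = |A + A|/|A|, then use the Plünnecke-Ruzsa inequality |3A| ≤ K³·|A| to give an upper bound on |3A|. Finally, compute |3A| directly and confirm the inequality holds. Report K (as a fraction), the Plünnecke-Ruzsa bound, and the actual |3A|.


|A| = 6.
Step 1: Compute A + A by enumerating all 36 pairs.
A + A = {-2, -1, 0, 2, 3, 4, 5, 6, 7, 8, 9, 10, 12, 13, 15, 18}, so |A + A| = 16.
Step 2: Doubling constant K = |A + A|/|A| = 16/6 = 16/6 ≈ 2.6667.
Step 3: Plünnecke-Ruzsa gives |3A| ≤ K³·|A| = (2.6667)³ · 6 ≈ 113.7778.
Step 4: Compute 3A = A + A + A directly by enumerating all triples (a,b,c) ∈ A³; |3A| = 27.
Step 5: Check 27 ≤ 113.7778? Yes ✓.

K = 16/6, Plünnecke-Ruzsa bound K³|A| ≈ 113.7778, |3A| = 27, inequality holds.


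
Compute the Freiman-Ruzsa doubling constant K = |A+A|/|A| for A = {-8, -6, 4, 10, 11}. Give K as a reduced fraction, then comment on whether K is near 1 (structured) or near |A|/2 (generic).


|A| = 5.
Compute A + A by enumerating all 25 pairs.
A + A = {-16, -14, -12, -4, -2, 2, 3, 4, 5, 8, 14, 15, 20, 21, 22}, so |A + A| = 15.
K = |A + A| / |A| = 15/5 = 3/1 ≈ 3.0000.
Reference: AP of size 5 gives K = 9/5 ≈ 1.8000; a fully generic set of size 5 gives K ≈ 3.0000.

|A| = 5, |A + A| = 15, K = 15/5 = 3/1.


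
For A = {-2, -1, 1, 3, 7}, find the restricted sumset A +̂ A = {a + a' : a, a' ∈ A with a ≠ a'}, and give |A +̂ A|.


Restricted sumset: A +̂ A = {a + a' : a ∈ A, a' ∈ A, a ≠ a'}.
Equivalently, take A + A and drop any sum 2a that is achievable ONLY as a + a for a ∈ A (i.e. sums representable only with equal summands).
Enumerate pairs (a, a') with a < a' (symmetric, so each unordered pair gives one sum; this covers all a ≠ a'):
  -2 + -1 = -3
  -2 + 1 = -1
  -2 + 3 = 1
  -2 + 7 = 5
  -1 + 1 = 0
  -1 + 3 = 2
  -1 + 7 = 6
  1 + 3 = 4
  1 + 7 = 8
  3 + 7 = 10
Collected distinct sums: {-3, -1, 0, 1, 2, 4, 5, 6, 8, 10}
|A +̂ A| = 10
(Reference bound: |A +̂ A| ≥ 2|A| - 3 for |A| ≥ 2, with |A| = 5 giving ≥ 7.)

|A +̂ A| = 10


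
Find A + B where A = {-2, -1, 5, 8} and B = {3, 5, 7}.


A + B = {a + b : a ∈ A, b ∈ B}.
Enumerate all |A|·|B| = 4·3 = 12 pairs (a, b) and collect distinct sums.
a = -2: -2+3=1, -2+5=3, -2+7=5
a = -1: -1+3=2, -1+5=4, -1+7=6
a = 5: 5+3=8, 5+5=10, 5+7=12
a = 8: 8+3=11, 8+5=13, 8+7=15
Collecting distinct sums: A + B = {1, 2, 3, 4, 5, 6, 8, 10, 11, 12, 13, 15}
|A + B| = 12

A + B = {1, 2, 3, 4, 5, 6, 8, 10, 11, 12, 13, 15}


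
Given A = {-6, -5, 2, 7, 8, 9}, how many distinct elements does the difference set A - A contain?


A - A = {a - a' : a, a' ∈ A}; |A| = 6.
Bounds: 2|A|-1 ≤ |A - A| ≤ |A|² - |A| + 1, i.e. 11 ≤ |A - A| ≤ 31.
Note: 0 ∈ A - A always (from a - a). The set is symmetric: if d ∈ A - A then -d ∈ A - A.
Enumerate nonzero differences d = a - a' with a > a' (then include -d):
Positive differences: {1, 2, 5, 6, 7, 8, 12, 13, 14, 15}
Full difference set: {0} ∪ (positive diffs) ∪ (negative diffs).
|A - A| = 1 + 2·10 = 21 (matches direct enumeration: 21).

|A - A| = 21


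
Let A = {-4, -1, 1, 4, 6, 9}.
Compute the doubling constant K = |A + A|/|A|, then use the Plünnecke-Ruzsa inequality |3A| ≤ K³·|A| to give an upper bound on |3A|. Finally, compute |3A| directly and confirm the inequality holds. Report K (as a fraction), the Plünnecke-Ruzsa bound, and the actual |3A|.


|A| = 6.
Step 1: Compute A + A by enumerating all 36 pairs.
A + A = {-8, -5, -3, -2, 0, 2, 3, 5, 7, 8, 10, 12, 13, 15, 18}, so |A + A| = 15.
Step 2: Doubling constant K = |A + A|/|A| = 15/6 = 15/6 ≈ 2.5000.
Step 3: Plünnecke-Ruzsa gives |3A| ≤ K³·|A| = (2.5000)³ · 6 ≈ 93.7500.
Step 4: Compute 3A = A + A + A directly by enumerating all triples (a,b,c) ∈ A³; |3A| = 28.
Step 5: Check 28 ≤ 93.7500? Yes ✓.

K = 15/6, Plünnecke-Ruzsa bound K³|A| ≈ 93.7500, |3A| = 28, inequality holds.


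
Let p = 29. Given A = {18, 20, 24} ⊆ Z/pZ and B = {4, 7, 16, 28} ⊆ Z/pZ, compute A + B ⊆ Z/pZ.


Work in Z/29Z: reduce every sum a + b modulo 29.
Enumerate all 12 pairs:
a = 18: 18+4=22, 18+7=25, 18+16=5, 18+28=17
a = 20: 20+4=24, 20+7=27, 20+16=7, 20+28=19
a = 24: 24+4=28, 24+7=2, 24+16=11, 24+28=23
Distinct residues collected: {2, 5, 7, 11, 17, 19, 22, 23, 24, 25, 27, 28}
|A + B| = 12 (out of 29 total residues).

A + B = {2, 5, 7, 11, 17, 19, 22, 23, 24, 25, 27, 28}


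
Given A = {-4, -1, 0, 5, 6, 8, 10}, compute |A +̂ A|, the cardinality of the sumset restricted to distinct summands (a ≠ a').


Restricted sumset: A +̂ A = {a + a' : a ∈ A, a' ∈ A, a ≠ a'}.
Equivalently, take A + A and drop any sum 2a that is achievable ONLY as a + a for a ∈ A (i.e. sums representable only with equal summands).
Enumerate pairs (a, a') with a < a' (symmetric, so each unordered pair gives one sum; this covers all a ≠ a'):
  -4 + -1 = -5
  -4 + 0 = -4
  -4 + 5 = 1
  -4 + 6 = 2
  -4 + 8 = 4
  -4 + 10 = 6
  -1 + 0 = -1
  -1 + 5 = 4
  -1 + 6 = 5
  -1 + 8 = 7
  -1 + 10 = 9
  0 + 5 = 5
  0 + 6 = 6
  0 + 8 = 8
  0 + 10 = 10
  5 + 6 = 11
  5 + 8 = 13
  5 + 10 = 15
  6 + 8 = 14
  6 + 10 = 16
  8 + 10 = 18
Collected distinct sums: {-5, -4, -1, 1, 2, 4, 5, 6, 7, 8, 9, 10, 11, 13, 14, 15, 16, 18}
|A +̂ A| = 18
(Reference bound: |A +̂ A| ≥ 2|A| - 3 for |A| ≥ 2, with |A| = 7 giving ≥ 11.)

|A +̂ A| = 18


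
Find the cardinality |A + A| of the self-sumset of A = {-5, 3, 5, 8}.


A + A = {a + a' : a, a' ∈ A}; |A| = 4.
General bounds: 2|A| - 1 ≤ |A + A| ≤ |A|(|A|+1)/2, i.e. 7 ≤ |A + A| ≤ 10.
Lower bound 2|A|-1 is attained iff A is an arithmetic progression.
Enumerate sums a + a' for a ≤ a' (symmetric, so this suffices):
a = -5: -5+-5=-10, -5+3=-2, -5+5=0, -5+8=3
a = 3: 3+3=6, 3+5=8, 3+8=11
a = 5: 5+5=10, 5+8=13
a = 8: 8+8=16
Distinct sums: {-10, -2, 0, 3, 6, 8, 10, 11, 13, 16}
|A + A| = 10

|A + A| = 10


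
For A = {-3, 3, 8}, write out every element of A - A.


A - A = {a - a' : a, a' ∈ A}.
Compute a - a' for each ordered pair (a, a'):
a = -3: -3--3=0, -3-3=-6, -3-8=-11
a = 3: 3--3=6, 3-3=0, 3-8=-5
a = 8: 8--3=11, 8-3=5, 8-8=0
Collecting distinct values (and noting 0 appears from a-a):
A - A = {-11, -6, -5, 0, 5, 6, 11}
|A - A| = 7

A - A = {-11, -6, -5, 0, 5, 6, 11}


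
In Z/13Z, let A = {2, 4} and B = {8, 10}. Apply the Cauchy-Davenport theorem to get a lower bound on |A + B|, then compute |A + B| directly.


Cauchy-Davenport: |A + B| ≥ min(p, |A| + |B| - 1) for A, B nonempty in Z/pZ.
|A| = 2, |B| = 2, p = 13.
CD lower bound = min(13, 2 + 2 - 1) = min(13, 3) = 3.
Compute A + B mod 13 directly:
a = 2: 2+8=10, 2+10=12
a = 4: 4+8=12, 4+10=1
A + B = {1, 10, 12}, so |A + B| = 3.
Verify: 3 ≥ 3? Yes ✓.

CD lower bound = 3, actual |A + B| = 3.


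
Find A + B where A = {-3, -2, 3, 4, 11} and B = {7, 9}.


A + B = {a + b : a ∈ A, b ∈ B}.
Enumerate all |A|·|B| = 5·2 = 10 pairs (a, b) and collect distinct sums.
a = -3: -3+7=4, -3+9=6
a = -2: -2+7=5, -2+9=7
a = 3: 3+7=10, 3+9=12
a = 4: 4+7=11, 4+9=13
a = 11: 11+7=18, 11+9=20
Collecting distinct sums: A + B = {4, 5, 6, 7, 10, 11, 12, 13, 18, 20}
|A + B| = 10

A + B = {4, 5, 6, 7, 10, 11, 12, 13, 18, 20}


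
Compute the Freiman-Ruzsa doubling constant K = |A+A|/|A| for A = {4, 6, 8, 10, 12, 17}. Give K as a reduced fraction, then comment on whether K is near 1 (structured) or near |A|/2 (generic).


|A| = 6.
Compute A + A by enumerating all 36 pairs.
A + A = {8, 10, 12, 14, 16, 18, 20, 21, 22, 23, 24, 25, 27, 29, 34}, so |A + A| = 15.
K = |A + A| / |A| = 15/6 = 5/2 ≈ 2.5000.
Reference: AP of size 6 gives K = 11/6 ≈ 1.8333; a fully generic set of size 6 gives K ≈ 3.5000.

|A| = 6, |A + A| = 15, K = 15/6 = 5/2.


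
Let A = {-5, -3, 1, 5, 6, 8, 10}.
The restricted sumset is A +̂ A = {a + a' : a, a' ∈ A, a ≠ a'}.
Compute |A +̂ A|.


Restricted sumset: A +̂ A = {a + a' : a ∈ A, a' ∈ A, a ≠ a'}.
Equivalently, take A + A and drop any sum 2a that is achievable ONLY as a + a for a ∈ A (i.e. sums representable only with equal summands).
Enumerate pairs (a, a') with a < a' (symmetric, so each unordered pair gives one sum; this covers all a ≠ a'):
  -5 + -3 = -8
  -5 + 1 = -4
  -5 + 5 = 0
  -5 + 6 = 1
  -5 + 8 = 3
  -5 + 10 = 5
  -3 + 1 = -2
  -3 + 5 = 2
  -3 + 6 = 3
  -3 + 8 = 5
  -3 + 10 = 7
  1 + 5 = 6
  1 + 6 = 7
  1 + 8 = 9
  1 + 10 = 11
  5 + 6 = 11
  5 + 8 = 13
  5 + 10 = 15
  6 + 8 = 14
  6 + 10 = 16
  8 + 10 = 18
Collected distinct sums: {-8, -4, -2, 0, 1, 2, 3, 5, 6, 7, 9, 11, 13, 14, 15, 16, 18}
|A +̂ A| = 17
(Reference bound: |A +̂ A| ≥ 2|A| - 3 for |A| ≥ 2, with |A| = 7 giving ≥ 11.)

|A +̂ A| = 17


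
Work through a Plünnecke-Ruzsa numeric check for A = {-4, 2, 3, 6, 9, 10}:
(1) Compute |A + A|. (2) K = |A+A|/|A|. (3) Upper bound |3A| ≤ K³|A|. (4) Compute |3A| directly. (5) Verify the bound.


|A| = 6.
Step 1: Compute A + A by enumerating all 36 pairs.
A + A = {-8, -2, -1, 2, 4, 5, 6, 8, 9, 11, 12, 13, 15, 16, 18, 19, 20}, so |A + A| = 17.
Step 2: Doubling constant K = |A + A|/|A| = 17/6 = 17/6 ≈ 2.8333.
Step 3: Plünnecke-Ruzsa gives |3A| ≤ K³·|A| = (2.8333)³ · 6 ≈ 136.4722.
Step 4: Compute 3A = A + A + A directly by enumerating all triples (a,b,c) ∈ A³; |3A| = 34.
Step 5: Check 34 ≤ 136.4722? Yes ✓.

K = 17/6, Plünnecke-Ruzsa bound K³|A| ≈ 136.4722, |3A| = 34, inequality holds.


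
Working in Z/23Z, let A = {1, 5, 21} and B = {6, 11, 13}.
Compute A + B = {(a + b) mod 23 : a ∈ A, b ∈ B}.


Work in Z/23Z: reduce every sum a + b modulo 23.
Enumerate all 9 pairs:
a = 1: 1+6=7, 1+11=12, 1+13=14
a = 5: 5+6=11, 5+11=16, 5+13=18
a = 21: 21+6=4, 21+11=9, 21+13=11
Distinct residues collected: {4, 7, 9, 11, 12, 14, 16, 18}
|A + B| = 8 (out of 23 total residues).

A + B = {4, 7, 9, 11, 12, 14, 16, 18}


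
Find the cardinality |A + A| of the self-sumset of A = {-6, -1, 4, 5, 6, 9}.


A + A = {a + a' : a, a' ∈ A}; |A| = 6.
General bounds: 2|A| - 1 ≤ |A + A| ≤ |A|(|A|+1)/2, i.e. 11 ≤ |A + A| ≤ 21.
Lower bound 2|A|-1 is attained iff A is an arithmetic progression.
Enumerate sums a + a' for a ≤ a' (symmetric, so this suffices):
a = -6: -6+-6=-12, -6+-1=-7, -6+4=-2, -6+5=-1, -6+6=0, -6+9=3
a = -1: -1+-1=-2, -1+4=3, -1+5=4, -1+6=5, -1+9=8
a = 4: 4+4=8, 4+5=9, 4+6=10, 4+9=13
a = 5: 5+5=10, 5+6=11, 5+9=14
a = 6: 6+6=12, 6+9=15
a = 9: 9+9=18
Distinct sums: {-12, -7, -2, -1, 0, 3, 4, 5, 8, 9, 10, 11, 12, 13, 14, 15, 18}
|A + A| = 17

|A + A| = 17


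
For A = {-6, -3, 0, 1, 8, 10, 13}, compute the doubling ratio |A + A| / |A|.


|A| = 7.
Compute A + A by enumerating all 49 pairs.
A + A = {-12, -9, -6, -5, -3, -2, 0, 1, 2, 4, 5, 7, 8, 9, 10, 11, 13, 14, 16, 18, 20, 21, 23, 26}, so |A + A| = 24.
K = |A + A| / |A| = 24/7 (already in lowest terms) ≈ 3.4286.
Reference: AP of size 7 gives K = 13/7 ≈ 1.8571; a fully generic set of size 7 gives K ≈ 4.0000.

|A| = 7, |A + A| = 24, K = 24/7.


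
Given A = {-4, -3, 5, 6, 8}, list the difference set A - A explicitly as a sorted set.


A - A = {a - a' : a, a' ∈ A}.
Compute a - a' for each ordered pair (a, a'):
a = -4: -4--4=0, -4--3=-1, -4-5=-9, -4-6=-10, -4-8=-12
a = -3: -3--4=1, -3--3=0, -3-5=-8, -3-6=-9, -3-8=-11
a = 5: 5--4=9, 5--3=8, 5-5=0, 5-6=-1, 5-8=-3
a = 6: 6--4=10, 6--3=9, 6-5=1, 6-6=0, 6-8=-2
a = 8: 8--4=12, 8--3=11, 8-5=3, 8-6=2, 8-8=0
Collecting distinct values (and noting 0 appears from a-a):
A - A = {-12, -11, -10, -9, -8, -3, -2, -1, 0, 1, 2, 3, 8, 9, 10, 11, 12}
|A - A| = 17

A - A = {-12, -11, -10, -9, -8, -3, -2, -1, 0, 1, 2, 3, 8, 9, 10, 11, 12}


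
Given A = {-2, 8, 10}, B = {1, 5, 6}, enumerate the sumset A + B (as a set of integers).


A + B = {a + b : a ∈ A, b ∈ B}.
Enumerate all |A|·|B| = 3·3 = 9 pairs (a, b) and collect distinct sums.
a = -2: -2+1=-1, -2+5=3, -2+6=4
a = 8: 8+1=9, 8+5=13, 8+6=14
a = 10: 10+1=11, 10+5=15, 10+6=16
Collecting distinct sums: A + B = {-1, 3, 4, 9, 11, 13, 14, 15, 16}
|A + B| = 9

A + B = {-1, 3, 4, 9, 11, 13, 14, 15, 16}


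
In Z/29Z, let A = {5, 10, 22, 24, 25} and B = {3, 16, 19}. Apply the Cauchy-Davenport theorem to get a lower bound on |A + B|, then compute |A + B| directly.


Cauchy-Davenport: |A + B| ≥ min(p, |A| + |B| - 1) for A, B nonempty in Z/pZ.
|A| = 5, |B| = 3, p = 29.
CD lower bound = min(29, 5 + 3 - 1) = min(29, 7) = 7.
Compute A + B mod 29 directly:
a = 5: 5+3=8, 5+16=21, 5+19=24
a = 10: 10+3=13, 10+16=26, 10+19=0
a = 22: 22+3=25, 22+16=9, 22+19=12
a = 24: 24+3=27, 24+16=11, 24+19=14
a = 25: 25+3=28, 25+16=12, 25+19=15
A + B = {0, 8, 9, 11, 12, 13, 14, 15, 21, 24, 25, 26, 27, 28}, so |A + B| = 14.
Verify: 14 ≥ 7? Yes ✓.

CD lower bound = 7, actual |A + B| = 14.
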